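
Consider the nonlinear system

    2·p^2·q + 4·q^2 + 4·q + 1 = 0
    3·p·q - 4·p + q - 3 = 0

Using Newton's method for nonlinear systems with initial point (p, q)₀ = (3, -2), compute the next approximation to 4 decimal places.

At (3, -2): F = (-27.0000, -35.0000).
Jacobian J = [[4·p·q, 2·p^2 + 8·q + 4], [3·q - 4, 3·p + 1]].
At the point, J = [[-24.0000, 6.0000], [-10.0000, 10.0000]] (det J = -180.0000).
Solving J·Δ = −F gives Δ = (-0.3333, 3.1667).
Then the next iterate is (p, q)₁ = (2.6667, 1.1667).

(2.6667, 1.1667)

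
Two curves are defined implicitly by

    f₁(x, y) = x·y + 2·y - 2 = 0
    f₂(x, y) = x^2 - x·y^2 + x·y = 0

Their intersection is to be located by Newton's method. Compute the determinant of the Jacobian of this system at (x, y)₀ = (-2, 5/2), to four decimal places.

J = [[y, x + 2], [2·x - y^2 + y, -2·x·y + x]].
At the point, J = [[2.5000, 0.0000], [-7.7500, 8.0000]].
det J = 20.0000.

20.0000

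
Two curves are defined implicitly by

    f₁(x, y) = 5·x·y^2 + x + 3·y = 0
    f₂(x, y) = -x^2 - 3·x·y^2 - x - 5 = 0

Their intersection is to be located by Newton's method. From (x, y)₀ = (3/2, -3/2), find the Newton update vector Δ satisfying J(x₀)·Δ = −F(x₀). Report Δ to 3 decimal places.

(-4.085, -1.855)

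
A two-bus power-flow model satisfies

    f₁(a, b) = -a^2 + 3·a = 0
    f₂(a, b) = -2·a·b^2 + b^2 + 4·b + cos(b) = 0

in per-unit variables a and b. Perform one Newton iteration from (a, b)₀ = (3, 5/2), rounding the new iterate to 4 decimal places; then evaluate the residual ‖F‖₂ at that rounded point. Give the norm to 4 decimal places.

4.9295

At (3, 5/2): F = (0.0000, -22.051144).
Jacobian J = [[-2·a + 3, 0], [-2·b^2, -4·a·b + 2·b - sin(b) + 4]].
At the point, J = [[-3.0000, 0.0000], [-12.5000, -21.598472]] (det J = 64.795416).
Solving J·Δ = −F gives Δ = (0.0000, -1.0210).
Then the next iterate is (a, b)₁ = (3.0000, 1.4790).
Re-evaluating at (3.0000, 1.4790): F = (0.0000, -4.929538), so ‖F‖₂ = 4.9295.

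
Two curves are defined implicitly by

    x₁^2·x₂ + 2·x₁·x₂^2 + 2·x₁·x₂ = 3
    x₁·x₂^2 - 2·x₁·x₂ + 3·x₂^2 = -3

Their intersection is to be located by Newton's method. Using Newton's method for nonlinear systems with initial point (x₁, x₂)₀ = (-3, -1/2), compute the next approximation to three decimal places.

(6.600, -2.500)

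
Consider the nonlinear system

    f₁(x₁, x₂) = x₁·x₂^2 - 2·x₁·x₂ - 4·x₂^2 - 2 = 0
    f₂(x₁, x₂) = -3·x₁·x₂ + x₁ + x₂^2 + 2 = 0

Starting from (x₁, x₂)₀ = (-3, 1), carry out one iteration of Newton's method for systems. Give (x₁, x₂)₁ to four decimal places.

(-1.5556, 0.4444)

At (-3, 1): F = (-3.0000, 9.0000).
Jacobian J = [[x₂^2 - 2·x₂, 2·x₁·x₂ - 2·x₁ - 8·x₂], [-3·x₂ + 1, -3·x₁ + 2·x₂]].
At the point, J = [[-1.0000, -8.0000], [-2.0000, 11.0000]] (det J = -27.0000).
Solving J·Δ = −F gives Δ = (1.4444, -0.5556).
Then the next iterate is (x₁, x₂)₁ = (-1.5556, 0.4444).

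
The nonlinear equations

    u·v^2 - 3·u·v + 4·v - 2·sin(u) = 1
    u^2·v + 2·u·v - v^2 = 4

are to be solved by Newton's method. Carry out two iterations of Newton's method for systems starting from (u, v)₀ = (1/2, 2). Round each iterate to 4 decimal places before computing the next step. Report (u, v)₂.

At (1/2, 2): F = (5.041149, -5.5000).
Jacobian J = [[v^2 - 3·v - 2·cos(u), 2·u·v - 3·u + 4], [2·u·v + 2·v, u^2 + 2·u - 2·v]].
At the point, J = [[-3.755165, 4.5000], [6.0000, -2.7500]] (det J = -16.673296).
Solving J·Δ = −F gives Δ = (0.6530, -0.5754).
Then the next iterate is (u, v)₁ = (1.1530, 1.4246).
Round to (1.1530, 1.4246) and repeat: F = (0.282734, -0.850481), J = [[-3.055809, 3.826128], [6.134328, 0.786209]].
Δ = (0.1344, 0.0334), so (u, v)₂ = (1.2874, 1.4580).

(1.2874, 1.4580)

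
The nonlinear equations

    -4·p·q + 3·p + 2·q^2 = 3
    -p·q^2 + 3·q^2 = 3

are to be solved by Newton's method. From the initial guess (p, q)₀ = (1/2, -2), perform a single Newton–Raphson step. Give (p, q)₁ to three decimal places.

(0.267, -1.207)

At (1/2, -2): F = (10.500, 7.000).
Jacobian J = [[-4·q + 3, -4·p + 4·q], [-q^2, -2·p·q + 6·q]].
At the point, J = [[11.000, -10.000], [-4.000, -10.000]] (det J = -150.000).
Solving J·Δ = −F gives Δ = (-0.233, 0.793).
Then the next iterate is (p, q)₁ = (0.267, -1.207).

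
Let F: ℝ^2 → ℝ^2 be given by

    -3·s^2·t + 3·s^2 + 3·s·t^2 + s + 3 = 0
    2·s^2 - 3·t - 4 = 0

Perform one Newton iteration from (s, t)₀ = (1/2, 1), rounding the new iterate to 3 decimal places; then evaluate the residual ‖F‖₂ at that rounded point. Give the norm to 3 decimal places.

6.966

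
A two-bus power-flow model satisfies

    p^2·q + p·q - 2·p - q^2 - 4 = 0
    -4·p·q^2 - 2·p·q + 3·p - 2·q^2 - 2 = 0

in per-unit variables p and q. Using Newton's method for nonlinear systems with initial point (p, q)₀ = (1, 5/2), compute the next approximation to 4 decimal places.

(1.4183, 0.8502)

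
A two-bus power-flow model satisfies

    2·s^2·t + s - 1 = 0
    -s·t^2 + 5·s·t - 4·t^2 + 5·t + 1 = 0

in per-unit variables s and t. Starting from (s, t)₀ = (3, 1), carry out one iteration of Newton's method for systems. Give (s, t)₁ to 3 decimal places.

At (3, 1): F = (20.000, 14.000).
Jacobian J = [[4·s·t + 1, 2·s^2], [-t^2 + 5·t, -2·s·t + 5·s - 8·t + 5]].
At the point, J = [[13.000, 18.000], [4.000, 6.000]] (det J = 6.000).
Solving J·Δ = −F gives Δ = (22.000, -17.000).
Then the next iterate is (s, t)₁ = (25.000, -16.000).

(25.000, -16.000)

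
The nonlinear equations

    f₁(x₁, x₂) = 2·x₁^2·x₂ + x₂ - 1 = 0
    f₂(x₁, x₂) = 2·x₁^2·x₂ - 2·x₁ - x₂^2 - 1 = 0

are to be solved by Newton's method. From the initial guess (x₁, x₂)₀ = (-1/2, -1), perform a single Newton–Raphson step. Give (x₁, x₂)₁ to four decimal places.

At (-1/2, -1): F = (-2.5000, -1.5000).
Jacobian J = [[4·x₁·x₂, 2·x₁^2 + 1], [4·x₁·x₂ - 2, 2·x₁^2 - 2·x₂]].
At the point, J = [[2.0000, 1.5000], [0.0000, 2.5000]] (det J = 5.0000).
Solving J·Δ = −F gives Δ = (0.8000, 0.6000).
Then the next iterate is (x₁, x₂)₁ = (0.3000, -0.4000).

(0.3000, -0.4000)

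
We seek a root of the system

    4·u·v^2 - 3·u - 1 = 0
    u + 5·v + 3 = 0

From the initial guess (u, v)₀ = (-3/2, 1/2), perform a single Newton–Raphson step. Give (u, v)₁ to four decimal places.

(7.0000, -2.0000)

At (-3/2, 1/2): F = (2.0000, 4.0000).
Jacobian J = [[4·v^2 - 3, 8·u·v], [1, 5]].
At the point, J = [[-2.0000, -6.0000], [1.0000, 5.0000]] (det J = -4.0000).
Solving J·Δ = −F gives Δ = (8.5000, -2.5000).
Then the next iterate is (u, v)₁ = (7.0000, -2.0000).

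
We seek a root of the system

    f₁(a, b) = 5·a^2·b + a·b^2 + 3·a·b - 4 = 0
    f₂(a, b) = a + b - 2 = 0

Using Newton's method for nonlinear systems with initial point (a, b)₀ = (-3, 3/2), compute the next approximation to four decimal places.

(-0.8889, 2.8889)

At (-3, 3/2): F = (43.2500, -3.5000).
Jacobian J = [[10·a·b + b^2 + 3·b, 5·a^2 + 2·a·b + 3·a], [1, 1]].
At the point, J = [[-38.2500, 27.0000], [1.0000, 1.0000]] (det J = -65.2500).
Solving J·Δ = −F gives Δ = (2.1111, 1.3889).
Then the next iterate is (a, b)₁ = (-0.8889, 2.8889).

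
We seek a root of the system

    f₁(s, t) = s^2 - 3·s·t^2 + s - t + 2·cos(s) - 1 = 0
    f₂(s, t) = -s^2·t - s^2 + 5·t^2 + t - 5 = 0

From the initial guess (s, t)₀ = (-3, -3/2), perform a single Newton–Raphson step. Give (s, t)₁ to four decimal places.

(-1.2715, -1.3233)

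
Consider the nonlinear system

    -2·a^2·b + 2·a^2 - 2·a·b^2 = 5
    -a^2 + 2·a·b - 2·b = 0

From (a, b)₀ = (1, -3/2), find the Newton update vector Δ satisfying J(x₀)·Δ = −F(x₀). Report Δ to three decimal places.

At (1, -3/2): F = (-4.500, -1.000).
Jacobian J = [[-4·a·b + 4·a - 2·b^2, -2·a^2 - 4·a·b], [-2·a + 2·b, 2·a - 2]].
At the point, J = [[5.500, 4.000], [-5.000, 0.000]] (det J = 20.000).
Solving J·Δ = −F gives Δ = (-0.200, 1.400).

(-0.200, 1.400)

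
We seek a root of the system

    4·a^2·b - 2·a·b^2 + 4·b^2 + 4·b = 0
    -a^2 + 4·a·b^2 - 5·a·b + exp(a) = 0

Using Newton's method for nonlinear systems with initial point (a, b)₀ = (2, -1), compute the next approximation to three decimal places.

(1.581, -0.377)

At (2, -1): F = (-20.000, 21.38906).
Jacobian J = [[8·a·b - 2·b^2, 4·a^2 - 4·a·b + 8·b + 4], [-2·a + 4·b^2 - 5·b + exp(a), 8·a·b - 5·a]].
At the point, J = [[-18.000, 20.000], [12.38906, -26.000]] (det J = 220.21888).
Solving J·Δ = −F gives Δ = (-0.419, 0.623).
Then the next iterate is (a, b)₁ = (1.581, -0.377).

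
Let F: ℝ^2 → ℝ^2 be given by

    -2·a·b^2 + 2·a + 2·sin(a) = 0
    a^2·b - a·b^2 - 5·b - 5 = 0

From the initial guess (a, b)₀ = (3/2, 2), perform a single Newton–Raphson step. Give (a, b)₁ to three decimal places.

At (3/2, 2): F = (-7.00501, -16.500).
Jacobian J = [[-2·b^2 + 2·cos(a) + 2, -4·a·b], [2·a·b - b^2, a^2 - 2·a·b - 5]].
At the point, J = [[-5.85853, -12.000], [2.000, -8.750]] (det J = 75.26210).
Solving J·Δ = −F gives Δ = (1.816, -1.471).
Then the next iterate is (a, b)₁ = (3.316, 0.529).

(3.316, 0.529)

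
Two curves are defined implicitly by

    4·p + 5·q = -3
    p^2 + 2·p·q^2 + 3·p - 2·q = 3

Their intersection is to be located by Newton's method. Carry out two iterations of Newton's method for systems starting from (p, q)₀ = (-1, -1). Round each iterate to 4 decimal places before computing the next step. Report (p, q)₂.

(0.4227, -0.9382)

At (-1, -1): F = (-6.0000, -5.0000).
Jacobian J = [[4, 5], [2·p + 2·q^2 + 3, 4·p·q - 2]].
At the point, J = [[4.0000, 5.0000], [3.0000, 2.0000]] (det J = -7.0000).
Solving J·Δ = −F gives Δ = (1.8571, -0.2857).
Then the next iterate is (p, q)₁ = (0.8571, -1.2857).
Round to (0.8571, -1.2857) and repeat: F = (-0.0001, 5.710935), J = [[4.0000, 5.0000], [8.020249, -6.407894]].
Δ = (-0.4344, 0.3475), so (p, q)₂ = (0.4227, -0.9382).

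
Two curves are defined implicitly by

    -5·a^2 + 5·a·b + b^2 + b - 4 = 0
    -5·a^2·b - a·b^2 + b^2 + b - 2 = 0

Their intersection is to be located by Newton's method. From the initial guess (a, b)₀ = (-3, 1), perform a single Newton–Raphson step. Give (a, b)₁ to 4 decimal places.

At (-3, 1): F = (-62.0000, -42.0000).
Jacobian J = [[-10·a + 5·b, 5·a + 2·b + 1], [-10·a·b - b^2, -5·a^2 - 2·a·b + 2·b + 1]].
At the point, J = [[35.0000, -12.0000], [29.0000, -36.0000]] (det J = -912.0000).
Solving J·Δ = −F gives Δ = (1.8947, 0.3596).
Then the next iterate is (a, b)₁ = (-1.1053, 1.3596).

(-1.1053, 1.3596)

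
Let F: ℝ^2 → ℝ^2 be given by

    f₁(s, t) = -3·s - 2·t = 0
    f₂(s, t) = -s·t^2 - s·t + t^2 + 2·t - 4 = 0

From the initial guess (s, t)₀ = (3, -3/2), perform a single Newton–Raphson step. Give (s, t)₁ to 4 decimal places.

At (3, -3/2): F = (-6.0000, -7.0000).
Jacobian J = [[-3, -2], [-t^2 - t, -2·s·t - s + 2·t + 2]].
At the point, J = [[-3.0000, -2.0000], [-0.7500, 5.0000]] (det J = -16.5000).
Solving J·Δ = −F gives Δ = (-2.6667, 1.0000).
Then the next iterate is (s, t)₁ = (0.3333, -0.5000).

(0.3333, -0.5000)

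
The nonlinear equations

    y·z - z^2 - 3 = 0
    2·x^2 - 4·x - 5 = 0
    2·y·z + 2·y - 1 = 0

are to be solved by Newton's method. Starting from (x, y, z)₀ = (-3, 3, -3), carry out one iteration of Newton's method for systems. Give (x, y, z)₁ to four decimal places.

At (-3, 3, -3): F = (-21.0000, 25.0000, -13.0000).
Jacobian J = [[0, z, y - 2·z], [4·x - 4, 0, 0], [0, 2·z + 2, 2·y]].
At the point, J = [[0.0000, -3.0000, 9.0000], [-16.0000, 0.0000, 0.0000], [0.0000, -4.0000, 6.0000]] (det J = 288.0000).
Solving J·Δ = −F gives Δ = (1.5625, 0.5000, 2.5000).
Then the next iterate is (x, y, z)₁ = (-1.4375, 3.5000, -0.5000).

(-1.4375, 3.5000, -0.5000)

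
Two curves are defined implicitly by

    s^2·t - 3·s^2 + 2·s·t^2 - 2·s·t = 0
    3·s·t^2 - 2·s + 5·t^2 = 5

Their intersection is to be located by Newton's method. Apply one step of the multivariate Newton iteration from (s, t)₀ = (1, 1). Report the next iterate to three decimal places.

At (1, 1): F = (-2.000, 1.000).
Jacobian J = [[2·s·t - 6·s + 2·t^2 - 2·t, s^2 + 4·s·t - 2·s], [3·t^2 - 2, 6·s·t + 10·t]].
At the point, J = [[-4.000, 3.000], [1.000, 16.000]] (det J = -67.000).
Solving J·Δ = −F gives Δ = (-0.522, -0.030).
Then the next iterate is (s, t)₁ = (0.478, 0.970).

(0.478, 0.970)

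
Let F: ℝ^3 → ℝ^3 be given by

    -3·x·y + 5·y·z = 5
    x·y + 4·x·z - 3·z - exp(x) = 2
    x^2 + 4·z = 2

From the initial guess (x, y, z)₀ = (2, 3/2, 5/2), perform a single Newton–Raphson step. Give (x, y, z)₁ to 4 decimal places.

At (2, 3/2, 5/2): F = (4.7500, 6.110944, 12.0000).
Jacobian J = [[-3·y, -3·x + 5·z, 5·y], [y + 4·z - exp(x), x, 4·x - 3], [2·x, 0, 4]].
At the point, J = [[-4.5000, 6.5000, 7.5000], [4.110944, 2.0000, 5.0000], [4.0000, 0.0000, 4.0000]] (det J = -72.884541).
Solving J·Δ = −F gives Δ = (1.2227, 4.9880, -4.2227).
Then the next iterate is (x, y, z)₁ = (3.2227, 6.4880, -1.7227).

(3.2227, 6.4880, -1.7227)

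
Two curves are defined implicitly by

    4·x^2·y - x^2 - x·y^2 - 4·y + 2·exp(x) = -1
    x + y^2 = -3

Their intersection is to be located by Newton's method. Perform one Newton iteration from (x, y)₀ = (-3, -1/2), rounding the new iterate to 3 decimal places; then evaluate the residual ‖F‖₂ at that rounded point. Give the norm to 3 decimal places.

At (-3, -1/2): F = (-23.15043, 0.250).
Jacobian J = [[8·x·y - 2·x - y^2 + 2·exp(x), 4·x^2 - 2·x·y - 4], [1, 2·y]].
At the point, J = [[17.84957, 29.000], [1.000, -1.000]] (det J = -46.84957).
Solving J·Δ = −F gives Δ = (0.339, 0.589).
Then the next iterate is (x, y)₁ = (-2.661, 0.089).
Re-evaluating at (-2.661, 0.089): F = (-3.75528, 0.34692), so ‖F‖₂ = 3.771.

3.771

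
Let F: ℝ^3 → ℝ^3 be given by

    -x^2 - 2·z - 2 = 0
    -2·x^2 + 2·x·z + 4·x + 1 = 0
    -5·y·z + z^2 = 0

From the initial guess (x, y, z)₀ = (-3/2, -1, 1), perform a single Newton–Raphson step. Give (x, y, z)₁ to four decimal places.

(-1.0833, -3.3000, -1.5000)

At (-3/2, -1, 1): F = (-6.2500, -12.5000, 6.0000).
Jacobian J = [[-2·x, 0, -2], [-4·x + 2·z + 4, 0, 2·x], [0, -5·z, -5·y + 2·z]].
At the point, J = [[3.0000, 0.0000, -2.0000], [12.0000, 0.0000, -3.0000], [0.0000, -5.0000, 7.0000]] (det J = 75.0000).
Solving J·Δ = −F gives Δ = (0.4167, -2.3000, -2.5000).
Then the next iterate is (x, y, z)₁ = (-1.0833, -3.3000, -1.5000).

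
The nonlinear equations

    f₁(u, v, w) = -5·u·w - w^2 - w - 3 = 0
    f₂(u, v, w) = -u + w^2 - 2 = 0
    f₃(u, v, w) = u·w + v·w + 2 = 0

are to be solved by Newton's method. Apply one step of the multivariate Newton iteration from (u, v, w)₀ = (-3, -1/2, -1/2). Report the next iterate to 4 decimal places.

(-2.3200, 2.3300, 0.0700)

At (-3, -1/2, -1/2): F = (-10.2500, 1.2500, 3.7500).
Jacobian J = [[-5·w, 0, -5·u - 2·w - 1], [-1, 0, 2·w], [w, w, u + v]].
At the point, J = [[2.5000, 0.0000, 15.0000], [-1.0000, 0.0000, -1.0000], [-0.5000, -0.5000, -3.5000]] (det J = 6.2500).
Solving J·Δ = −F gives Δ = (0.6800, 2.8300, 0.5700).
Then the next iterate is (u, v, w)₁ = (-2.3200, 2.3300, 0.0700).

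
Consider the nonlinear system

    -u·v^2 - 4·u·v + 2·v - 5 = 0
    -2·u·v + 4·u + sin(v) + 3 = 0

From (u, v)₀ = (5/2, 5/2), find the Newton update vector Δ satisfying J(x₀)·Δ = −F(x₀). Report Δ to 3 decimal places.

At (5/2, 5/2): F = (-40.625, 1.09847).
Jacobian J = [[-v^2 - 4·v, -2·u·v - 4·u + 2], [-2·v + 4, -2·u + cos(v)]].
At the point, J = [[-16.250, -20.500], [-1.000, -5.80114]] (det J = 73.76858).
Solving J·Δ = −F gives Δ = (-3.500, 0.793).

(-3.500, 0.793)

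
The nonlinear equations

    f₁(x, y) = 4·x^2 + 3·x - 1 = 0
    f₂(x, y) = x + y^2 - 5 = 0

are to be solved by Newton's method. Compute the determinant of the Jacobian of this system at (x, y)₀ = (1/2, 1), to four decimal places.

J = [[8·x + 3, 0], [1, 2·y]].
At the point, J = [[7.0000, 0.0000], [1.0000, 2.0000]].
det J = 14.0000.

14.0000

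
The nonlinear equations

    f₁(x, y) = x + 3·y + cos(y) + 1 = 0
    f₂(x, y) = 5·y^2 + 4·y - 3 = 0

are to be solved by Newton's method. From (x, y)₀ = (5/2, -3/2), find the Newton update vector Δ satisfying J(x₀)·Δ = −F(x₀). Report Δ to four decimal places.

(0.1116, 0.2045)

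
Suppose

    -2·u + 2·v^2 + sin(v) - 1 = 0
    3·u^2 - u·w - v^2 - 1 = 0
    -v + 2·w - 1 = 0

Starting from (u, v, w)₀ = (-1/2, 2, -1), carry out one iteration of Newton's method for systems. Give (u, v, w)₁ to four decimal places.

(-0.1971, 0.9051, 0.9526)

At (-1/2, 2, -1): F = (8.909297, -4.7500, -5.0000).
Jacobian J = [[-2, 4·v + cos(v), 0], [6·u - w, -2·v, -u], [0, -1, 2]].
At the point, J = [[-2.0000, 7.583853, 0.0000], [-2.0000, -4.0000, 0.5000], [0.0000, -1.0000, 2.0000]] (det J = 45.335413).
Solving J·Δ = −F gives Δ = (0.3029, -1.0949, 1.9526).
Then the next iterate is (u, v, w)₁ = (-0.1971, 0.9051, 0.9526).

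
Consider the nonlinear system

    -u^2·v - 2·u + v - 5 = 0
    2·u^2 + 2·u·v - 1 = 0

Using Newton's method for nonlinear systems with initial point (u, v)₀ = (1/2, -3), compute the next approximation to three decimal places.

At (1/2, -3): F = (-8.250, -3.500).
Jacobian J = [[-2·u·v - 2, -u^2 + 1], [4·u + 2·v, 2·u]].
At the point, J = [[1.000, 0.750], [-4.000, 1.000]] (det J = 4.000).
Solving J·Δ = −F gives Δ = (1.406, 9.125).
Then the next iterate is (u, v)₁ = (1.906, 6.125).

(1.906, 6.125)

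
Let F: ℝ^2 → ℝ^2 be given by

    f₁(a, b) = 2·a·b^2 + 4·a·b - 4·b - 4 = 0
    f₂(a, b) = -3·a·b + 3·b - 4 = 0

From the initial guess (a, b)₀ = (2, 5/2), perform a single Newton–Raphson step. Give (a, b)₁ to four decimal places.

(0.3733, 2.7333)

At (2, 5/2): F = (31.0000, -11.5000).
Jacobian J = [[2·b^2 + 4·b, 4·a·b + 4·a - 4], [-3·b, -3·a + 3]].
At the point, J = [[22.5000, 24.0000], [-7.5000, -3.0000]] (det J = 112.5000).
Solving J·Δ = −F gives Δ = (-1.6267, 0.2333).
Then the next iterate is (a, b)₁ = (0.3733, 2.7333).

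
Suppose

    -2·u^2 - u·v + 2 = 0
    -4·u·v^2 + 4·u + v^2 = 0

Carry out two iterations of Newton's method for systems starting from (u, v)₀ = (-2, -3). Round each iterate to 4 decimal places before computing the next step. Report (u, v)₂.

(-0.7775, -1.4732)

At (-2, -3): F = (-12.0000, 73.0000).
Jacobian J = [[-4·u - v, -u], [-4·v^2 + 4, -8·u·v + 2·v]].
At the point, J = [[11.0000, 2.0000], [-32.0000, -54.0000]] (det J = -530.0000).
Solving J·Δ = −F gives Δ = (0.9472, 0.7906).
Then the next iterate is (u, v)₁ = (-1.0528, -2.2094).
Round to (-1.0528, -2.2094) and repeat: F = (-2.542832, 21.227004), J = [[6.4206, 1.0528], [-15.525793, -23.027251]].
Δ = (0.2753, 0.7362), so (u, v)₂ = (-0.7775, -1.4732).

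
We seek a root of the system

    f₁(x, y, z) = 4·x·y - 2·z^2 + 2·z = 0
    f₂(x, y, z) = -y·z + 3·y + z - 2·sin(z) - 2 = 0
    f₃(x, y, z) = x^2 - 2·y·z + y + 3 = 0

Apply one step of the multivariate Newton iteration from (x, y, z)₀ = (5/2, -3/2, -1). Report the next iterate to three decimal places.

At (5/2, -3/2, -1): F = (-19.000, -7.31706, 4.750).
Jacobian J = [[4·y, 4·x, -4·z + 2], [0, -z + 3, -y - 2·cos(z) + 1], [2·x, -2·z + 1, -2·y]].
At the point, J = [[-6.000, 10.000, 6.000], [0.000, 4.000, 1.41940], [5.000, 3.000, 3.000]] (det J = -95.48111).
Solving J·Δ = −F gives Δ = (-1.109, 2.690, -2.425).
Then the next iterate is (x, y, z)₁ = (1.391, 1.190, -3.425).

(1.391, 1.190, -3.425)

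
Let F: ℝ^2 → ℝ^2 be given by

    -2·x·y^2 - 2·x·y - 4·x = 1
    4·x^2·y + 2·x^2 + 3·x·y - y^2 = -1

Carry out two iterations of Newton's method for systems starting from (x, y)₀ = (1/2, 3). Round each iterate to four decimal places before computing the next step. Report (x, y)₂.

(0.0843, 0.8584)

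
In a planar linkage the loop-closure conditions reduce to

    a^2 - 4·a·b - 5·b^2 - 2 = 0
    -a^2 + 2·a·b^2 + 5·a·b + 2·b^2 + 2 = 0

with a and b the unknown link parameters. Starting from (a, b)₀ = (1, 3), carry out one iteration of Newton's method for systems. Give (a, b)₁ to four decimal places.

At (1, 3): F = (-58.0000, 52.0000).
Jacobian J = [[2·a - 4·b, -4·a - 10·b], [-2·a + 2·b^2 + 5·b, 4·a·b + 5·a + 4·b]].
At the point, J = [[-10.0000, -34.0000], [31.0000, 29.0000]] (det J = 764.0000).
Solving J·Δ = −F gives Δ = (-0.1126, -1.6728).
Then the next iterate is (a, b)₁ = (0.8874, 1.3272).

(0.8874, 1.3272)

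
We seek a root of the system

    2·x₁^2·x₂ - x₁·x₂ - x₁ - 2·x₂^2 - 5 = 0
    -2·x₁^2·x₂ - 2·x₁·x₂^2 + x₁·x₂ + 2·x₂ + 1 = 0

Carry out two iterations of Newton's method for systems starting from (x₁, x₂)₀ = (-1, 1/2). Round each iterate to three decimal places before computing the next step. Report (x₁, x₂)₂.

At (-1, 1/2): F = (-3.000, 1.000).
Jacobian J = [[4·x₁·x₂ - x₂ - 1, 2·x₁^2 - x₁ - 4·x₂], [-4·x₁·x₂ - 2·x₂^2 + x₂, -2·x₁^2 - 4·x₁·x₂ + x₁ + 2]].
At the point, J = [[-3.500, 1.000], [2.000, 1.000]] (det J = -5.500).
Solving J·Δ = −F gives Δ = (-0.727, 0.455).
Then the next iterate is (x₁, x₂)₁ = (-1.727, 0.955).
Round to (-1.727, 0.955) and repeat: F = (2.24887, -1.28578), J = [[-8.55214, 3.87206], [5.72809, 0.90508]].
Δ = (0.234, -0.063), so (x₁, x₂)₂ = (-1.493, 0.892).

(-1.493, 0.892)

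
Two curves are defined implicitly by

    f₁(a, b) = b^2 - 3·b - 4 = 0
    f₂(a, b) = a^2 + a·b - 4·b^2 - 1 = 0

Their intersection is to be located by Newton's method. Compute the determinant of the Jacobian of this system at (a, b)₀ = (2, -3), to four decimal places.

9.0000

J = [[0, 2·b - 3], [2·a + b, a - 8·b]].
At the point, J = [[0.0000, -9.0000], [1.0000, 26.0000]].
det J = 9.0000.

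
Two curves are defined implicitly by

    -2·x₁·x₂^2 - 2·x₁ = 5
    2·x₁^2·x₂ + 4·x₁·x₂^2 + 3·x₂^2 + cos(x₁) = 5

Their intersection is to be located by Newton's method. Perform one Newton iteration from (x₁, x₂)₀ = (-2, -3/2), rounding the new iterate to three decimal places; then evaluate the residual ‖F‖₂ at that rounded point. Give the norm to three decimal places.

3.725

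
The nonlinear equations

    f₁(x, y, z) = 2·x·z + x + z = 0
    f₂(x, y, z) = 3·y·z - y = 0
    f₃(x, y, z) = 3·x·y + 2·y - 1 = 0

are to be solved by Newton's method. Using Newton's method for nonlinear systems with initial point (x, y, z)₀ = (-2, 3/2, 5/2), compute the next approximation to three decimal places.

(-1.027, 0.845, 1.280)

At (-2, 3/2, 5/2): F = (-9.500, 9.750, -7.000).
Jacobian J = [[2·z + 1, 0, 2·x + 1], [0, 3·z - 1, 3·y], [3·y, 3·x + 2, 0]].
At the point, J = [[6.000, 0.000, -3.000], [0.000, 6.500, 4.500], [4.500, -4.000, 0.000]] (det J = 195.750).
Solving J·Δ = −F gives Δ = (0.973, -0.655, -1.220).
Then the next iterate is (x, y, z)₁ = (-1.027, 0.845, 1.280).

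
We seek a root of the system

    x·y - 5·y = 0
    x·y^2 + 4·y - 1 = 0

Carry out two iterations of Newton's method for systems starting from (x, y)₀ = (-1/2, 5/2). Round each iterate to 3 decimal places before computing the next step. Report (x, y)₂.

(-12.842, 0.288)

At (-1/2, 5/2): F = (-13.750, 5.875).
Jacobian J = [[y, x - 5], [y^2, 2·x·y + 4]].
At the point, J = [[2.500, -5.500], [6.250, 1.500]] (det J = 38.125).
Solving J·Δ = −F gives Δ = (-0.307, -2.639).
Then the next iterate is (x, y)₁ = (-0.807, -0.139).
Round to (-0.807, -0.139) and repeat: F = (0.80717, -1.57159), J = [[-0.139, -5.807], [0.01932, 4.22435]].
Δ = (-12.035, 0.427), so (x, y)₂ = (-12.842, 0.288).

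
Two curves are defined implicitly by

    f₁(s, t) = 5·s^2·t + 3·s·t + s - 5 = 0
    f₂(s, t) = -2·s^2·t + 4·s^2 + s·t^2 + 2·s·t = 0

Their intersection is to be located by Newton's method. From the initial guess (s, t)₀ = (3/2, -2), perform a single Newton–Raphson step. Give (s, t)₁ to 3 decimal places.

(1.318, -0.182)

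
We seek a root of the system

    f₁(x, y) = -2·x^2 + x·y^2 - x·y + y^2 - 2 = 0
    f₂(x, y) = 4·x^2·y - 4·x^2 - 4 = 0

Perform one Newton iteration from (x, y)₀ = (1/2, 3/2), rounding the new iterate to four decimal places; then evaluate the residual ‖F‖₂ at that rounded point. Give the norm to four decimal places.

At (1/2, 3/2): F = (0.1250, -3.5000).
Jacobian J = [[-4·x + y^2 - y, 2·x·y - x + 2·y], [8·x·y - 8·x, 4·x^2]].
At the point, J = [[-1.2500, 4.0000], [2.0000, 1.0000]] (det J = -9.2500).
Solving J·Δ = −F gives Δ = (1.5270, 0.4459).
Then the next iterate is (x, y)₁ = (2.0270, 1.9459).
Re-evaluating at (2.0270, 1.9459): F = (-2.699981, 11.545787), so ‖F‖₂ = 11.8573.

11.8573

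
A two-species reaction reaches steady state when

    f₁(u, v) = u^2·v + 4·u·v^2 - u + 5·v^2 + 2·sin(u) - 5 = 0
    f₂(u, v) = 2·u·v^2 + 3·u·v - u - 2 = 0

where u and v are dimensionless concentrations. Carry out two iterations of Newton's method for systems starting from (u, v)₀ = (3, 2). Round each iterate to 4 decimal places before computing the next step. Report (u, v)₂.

(1.1927, 0.9248)

At (3, 2): F = (78.282240, 37.0000).
Jacobian J = [[2·u·v + 4·v^2 + 2·cos(u) - 1, u^2 + 8·u·v + 10·v], [2·v^2 + 3·v - 1, 4·u·v + 3·u]].
At the point, J = [[25.020015, 77.0000], [13.0000, 33.0000]] (det J = -175.339505).
Solving J·Δ = −F gives Δ = (-1.5153, -0.5243).
Then the next iterate is (u, v)₁ = (1.4847, 1.4757).
Round to (1.4847, 1.4757) and repeat: F = (22.582149, 9.554650), J = [[12.264686, 34.489108], [7.782481, 13.217987]].
Δ = (-0.2920, -0.5509), so (u, v)₂ = (1.1927, 0.9248).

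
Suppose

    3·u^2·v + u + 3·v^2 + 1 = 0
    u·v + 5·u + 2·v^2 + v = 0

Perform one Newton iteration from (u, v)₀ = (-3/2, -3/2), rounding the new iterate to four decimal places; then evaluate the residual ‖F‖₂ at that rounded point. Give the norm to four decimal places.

At (-3/2, -3/2): F = (-3.8750, -2.2500).
Jacobian J = [[6·u·v + 1, 3·u^2 + 6·v], [v + 5, u + 4·v + 1]].
At the point, J = [[14.5000, -2.2500], [3.5000, -6.5000]] (det J = -86.3750).
Solving J·Δ = −F gives Δ = (0.2330, -0.2207).
Then the next iterate is (u, v)₁ = (-1.2670, -1.7207).
Re-evaluating at (-1.2670, -1.7207): F = (0.328763, 0.046044), so ‖F‖₂ = 0.3320.

0.3320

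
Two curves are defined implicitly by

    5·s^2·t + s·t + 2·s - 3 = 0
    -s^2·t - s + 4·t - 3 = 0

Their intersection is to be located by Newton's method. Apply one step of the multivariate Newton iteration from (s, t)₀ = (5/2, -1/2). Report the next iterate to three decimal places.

At (5/2, -1/2): F = (-14.875, -4.375).
Jacobian J = [[10·s·t + t + 2, 5·s^2 + s], [-2·s·t - 1, -s^2 + 4]].
At the point, J = [[-11.000, 33.750], [1.500, -2.250]] (det J = -25.875).
Solving J·Δ = −F gives Δ = (7.000, 2.722).
Then the next iterate is (s, t)₁ = (9.500, 2.222).

(9.500, 2.222)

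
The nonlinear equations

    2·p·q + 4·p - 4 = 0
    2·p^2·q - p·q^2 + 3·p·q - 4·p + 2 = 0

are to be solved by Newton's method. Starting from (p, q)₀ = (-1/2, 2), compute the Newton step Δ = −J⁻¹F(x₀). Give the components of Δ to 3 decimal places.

(2.000, 8.000)

At (-1/2, 2): F = (-8.000, 4.000).
Jacobian J = [[2·q + 4, 2·p], [4·p·q - q^2 + 3·q - 4, 2·p^2 - 2·p·q + 3·p]].
At the point, J = [[8.000, -1.000], [-6.000, 1.000]] (det J = 2.000).
Solving J·Δ = −F gives Δ = (2.000, 8.000).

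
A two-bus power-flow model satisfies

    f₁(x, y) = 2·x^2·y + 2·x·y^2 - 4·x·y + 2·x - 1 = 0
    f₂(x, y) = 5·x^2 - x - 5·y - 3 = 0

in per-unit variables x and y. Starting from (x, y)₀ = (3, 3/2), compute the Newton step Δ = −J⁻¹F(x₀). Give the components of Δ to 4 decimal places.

(-1.1332, -0.2724)

At (3, 3/2): F = (27.5000, 31.5000).
Jacobian J = [[4·x·y + 2·y^2 - 4·y + 2, 2·x^2 + 4·x·y - 4·x], [10·x - 1, -5]].
At the point, J = [[18.5000, 24.0000], [29.0000, -5.0000]] (det J = -788.5000).
Solving J·Δ = −F gives Δ = (-1.1332, -0.2724).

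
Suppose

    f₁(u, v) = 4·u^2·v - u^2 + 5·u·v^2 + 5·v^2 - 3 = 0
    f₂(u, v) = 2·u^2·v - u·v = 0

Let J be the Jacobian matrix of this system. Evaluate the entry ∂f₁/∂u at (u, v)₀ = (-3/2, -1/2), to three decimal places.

10.250

∂f₁/∂u = 8·u·v - 2·u + 5·v^2.
At (-3/2, -1/2) this is 10.250.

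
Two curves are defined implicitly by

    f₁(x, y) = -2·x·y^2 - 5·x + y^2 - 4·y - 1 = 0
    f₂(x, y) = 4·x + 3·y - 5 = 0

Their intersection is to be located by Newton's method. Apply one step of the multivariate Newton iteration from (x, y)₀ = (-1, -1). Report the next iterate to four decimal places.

At (-1, -1): F = (11.0000, -12.0000).
Jacobian J = [[-2·y^2 - 5, -4·x·y + 2·y - 4], [4, 3]].
At the point, J = [[-7.0000, -10.0000], [4.0000, 3.0000]] (det J = 19.0000).
Solving J·Δ = −F gives Δ = (4.5789, -2.1053).
Then the next iterate is (x, y)₁ = (3.5789, -3.1053).

(3.5789, -3.1053)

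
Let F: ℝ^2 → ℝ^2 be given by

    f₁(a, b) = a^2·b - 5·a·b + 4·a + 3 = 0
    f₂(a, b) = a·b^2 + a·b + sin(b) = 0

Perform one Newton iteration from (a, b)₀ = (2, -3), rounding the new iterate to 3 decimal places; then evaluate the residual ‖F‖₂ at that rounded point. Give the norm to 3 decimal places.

At (2, -3): F = (29.000, 11.85888).
Jacobian J = [[2·a·b - 5·b + 4, a^2 - 5·a], [b^2 + b, 2·a·b + a + cos(b)]].
At the point, J = [[7.000, -6.000], [6.000, -10.98999]] (det J = -40.92995).
Solving J·Δ = −F gives Δ = (-6.048, -2.223).
Then the next iterate is (a, b)₁ = (-4.048, -5.223).
Re-evaluating at (-4.048, -5.223): F = (-204.49119, -88.41319), so ‖F‖₂ = 222.786.

222.786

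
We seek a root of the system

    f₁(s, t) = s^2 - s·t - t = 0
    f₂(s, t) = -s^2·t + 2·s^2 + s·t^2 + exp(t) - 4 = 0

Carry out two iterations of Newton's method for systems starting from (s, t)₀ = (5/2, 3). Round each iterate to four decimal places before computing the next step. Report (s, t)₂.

(1.6291, 0.9679)

At (5/2, 3): F = (-4.2500, 32.335537).
Jacobian J = [[2·s - t, -s - 1], [-2·s·t + 4·s + t^2, -s^2 + 2·s·t + exp(t)]].
At the point, J = [[2.0000, -3.5000], [4.0000, 28.835537]] (det J = 71.671074).
Solving J·Δ = −F gives Δ = (0.1308, -1.1395).
Then the next iterate is (s, t)₁ = (2.6308, 1.8605).
Round to (2.6308, 1.8605) and repeat: F = (0.166005, 12.498854), J = [[3.4011, -3.6308], [4.195453, 9.295048]].
Δ = (-1.0017, -0.8926), so (s, t)₂ = (1.6291, 0.9679).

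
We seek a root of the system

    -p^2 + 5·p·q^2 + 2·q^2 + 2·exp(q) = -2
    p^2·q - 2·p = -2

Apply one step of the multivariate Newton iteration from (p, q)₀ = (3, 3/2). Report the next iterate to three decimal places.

(2.442, 0.878)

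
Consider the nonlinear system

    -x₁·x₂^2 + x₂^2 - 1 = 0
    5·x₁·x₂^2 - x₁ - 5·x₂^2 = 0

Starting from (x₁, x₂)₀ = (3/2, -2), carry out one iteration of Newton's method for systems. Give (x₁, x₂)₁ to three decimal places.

At (3/2, -2): F = (-3.000, 8.500).
Jacobian J = [[-x₂^2, -2·x₁·x₂ + 2·x₂], [5·x₂^2 - 1, 10·x₁·x₂ - 10·x₂]].
At the point, J = [[-4.000, 2.000], [19.000, -10.000]] (det J = 2.000).
Solving J·Δ = −F gives Δ = (-6.500, -11.500).
Then the next iterate is (x₁, x₂)₁ = (-5.000, -13.500).

(-5.000, -13.500)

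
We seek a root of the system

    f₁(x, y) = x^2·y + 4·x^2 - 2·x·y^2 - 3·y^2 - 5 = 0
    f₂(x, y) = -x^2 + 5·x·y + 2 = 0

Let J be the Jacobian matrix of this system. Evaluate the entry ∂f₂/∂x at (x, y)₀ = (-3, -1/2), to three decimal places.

3.500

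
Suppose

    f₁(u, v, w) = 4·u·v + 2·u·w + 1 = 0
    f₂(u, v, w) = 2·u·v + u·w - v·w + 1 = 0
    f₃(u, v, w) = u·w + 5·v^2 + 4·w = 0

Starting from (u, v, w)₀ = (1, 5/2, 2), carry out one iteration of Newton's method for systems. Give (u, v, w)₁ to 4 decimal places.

(0.4398, 1.0176, 1.3859)

At (1, 5/2, 2): F = (15.0000, 3.0000, 41.2500).
Jacobian J = [[4·v + 2·w, 4·u, 2·u], [2·v + w, 2·u - w, u - v], [w, 10·v, u + 4]].
At the point, J = [[14.0000, 4.0000, 2.0000], [7.0000, 0.0000, -1.5000], [2.0000, 25.0000, 5.0000]] (det J = 723.0000).
Solving J·Δ = −F gives Δ = (-0.5602, -1.4824, -0.6141).
Then the next iterate is (u, v, w)₁ = (0.4398, 1.0176, 1.3859).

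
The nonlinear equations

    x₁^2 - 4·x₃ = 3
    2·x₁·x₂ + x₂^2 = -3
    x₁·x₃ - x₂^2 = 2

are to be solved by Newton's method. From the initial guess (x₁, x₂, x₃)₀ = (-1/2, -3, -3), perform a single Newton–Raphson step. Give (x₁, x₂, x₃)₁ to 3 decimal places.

At (-1/2, -3, -3): F = (9.250, 15.000, -9.500).
Jacobian J = [[2·x₁, 0, -4], [2·x₂, 2·x₁ + 2·x₂, 0], [x₃, -2·x₂, x₁]].
At the point, J = [[-1.000, 0.000, -4.000], [-6.000, -7.000, 0.000], [-3.000, 6.000, -0.500]] (det J = 224.500).
Solving J·Δ = −F gives Δ = (0.274, 1.908, 2.244).
Then the next iterate is (x₁, x₂, x₃)₁ = (-0.226, -1.092, -0.756).

(-0.226, -1.092, -0.756)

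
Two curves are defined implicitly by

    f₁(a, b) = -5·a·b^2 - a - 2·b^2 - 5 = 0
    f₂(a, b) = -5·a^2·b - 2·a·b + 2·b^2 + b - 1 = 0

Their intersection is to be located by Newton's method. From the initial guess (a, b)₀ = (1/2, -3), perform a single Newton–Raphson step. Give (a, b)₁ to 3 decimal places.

At (1/2, -3): F = (-46.000, 20.750).
Jacobian J = [[-5·b^2 - 1, -10·a·b - 4·b], [-10·a·b - 2·b, -5·a^2 - 2·a + 4·b + 1]].
At the point, J = [[-46.000, 27.000], [21.000, -13.250]] (det J = 42.500).
Solving J·Δ = −F gives Δ = (-1.159, -0.271).
Then the next iterate is (a, b)₁ = (-0.659, -3.271).

(-0.659, -3.271)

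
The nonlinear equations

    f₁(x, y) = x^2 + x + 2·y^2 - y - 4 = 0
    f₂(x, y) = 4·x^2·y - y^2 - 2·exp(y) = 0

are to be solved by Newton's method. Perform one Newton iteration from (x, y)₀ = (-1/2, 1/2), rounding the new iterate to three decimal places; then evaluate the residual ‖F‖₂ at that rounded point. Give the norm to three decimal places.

At (-1/2, 1/2): F = (-4.250, -3.04744).
Jacobian J = [[2·x + 1, 4·y - 1], [8·x·y, 4·x^2 - 2·y - 2·exp(y)]].
At the point, J = [[0.000, 1.000], [-2.000, -3.29744]] (det J = 2.000).
Solving J·Δ = −F gives Δ = (-8.531, 4.250).
Then the next iterate is (x, y)₁ = (-9.031, 4.750).
Re-evaluating at (-9.031, 4.750): F = (108.90296, 1295.88919), so ‖F‖₂ = 1300.457.

1300.457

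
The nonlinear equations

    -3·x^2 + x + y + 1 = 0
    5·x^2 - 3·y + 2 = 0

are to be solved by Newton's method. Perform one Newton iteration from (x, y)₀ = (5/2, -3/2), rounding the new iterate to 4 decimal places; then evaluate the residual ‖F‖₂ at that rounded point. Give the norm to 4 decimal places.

At (5/2, -3/2): F = (-16.7500, 37.7500).
Jacobian J = [[-6·x + 1, 1], [10·x, -3]].
At the point, J = [[-14.0000, 1.0000], [25.0000, -3.0000]] (det J = 17.0000).
Solving J·Δ = −F gives Δ = (-0.7353, 6.4559).
Then the next iterate is (x, y)₁ = (1.7647, 4.9559).
Re-evaluating at (1.7647, 4.9559): F = (-1.621898, 2.703130), so ‖F‖₂ = 3.1524.

3.1524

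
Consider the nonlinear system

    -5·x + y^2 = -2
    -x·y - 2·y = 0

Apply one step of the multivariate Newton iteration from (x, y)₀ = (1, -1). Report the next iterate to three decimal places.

(0.294, -0.235)

At (1, -1): F = (-2.000, 3.000).
Jacobian J = [[-5, 2·y], [-y, -x - 2]].
At the point, J = [[-5.000, -2.000], [1.000, -3.000]] (det J = 17.000).
Solving J·Δ = −F gives Δ = (-0.706, 0.765).
Then the next iterate is (x, y)₁ = (0.294, -0.235).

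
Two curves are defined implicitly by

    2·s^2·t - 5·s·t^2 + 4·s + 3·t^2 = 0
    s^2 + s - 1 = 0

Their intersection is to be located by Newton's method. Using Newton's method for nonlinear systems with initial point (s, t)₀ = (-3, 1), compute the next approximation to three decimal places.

(-2.000, 0.796)

At (-3, 1): F = (24.000, 5.000).
Jacobian J = [[4·s·t - 5·t^2 + 4, 2·s^2 - 10·s·t + 6·t], [2·s + 1, 0]].
At the point, J = [[-13.000, 54.000], [-5.000, 0.000]] (det J = 270.000).
Solving J·Δ = −F gives Δ = (1.000, -0.204).
Then the next iterate is (s, t)₁ = (-2.000, 0.796).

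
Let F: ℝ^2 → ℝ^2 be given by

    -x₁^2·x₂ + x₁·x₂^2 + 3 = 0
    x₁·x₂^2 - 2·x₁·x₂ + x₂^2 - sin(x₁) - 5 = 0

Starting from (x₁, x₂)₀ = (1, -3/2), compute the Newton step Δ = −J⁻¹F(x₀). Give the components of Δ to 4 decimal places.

At (1, -3/2): F = (6.7500, 1.658529).
Jacobian J = [[-2·x₁·x₂ + x₂^2, -x₁^2 + 2·x₁·x₂], [x₂^2 - 2·x₂ - cos(x₁), 2·x₁·x₂ - 2·x₁ + 2·x₂]].
At the point, J = [[5.2500, -4.0000], [4.709698, -8.0000]] (det J = -23.161209).
Solving J·Δ = −F gives Δ = (-2.0451, -0.9966).

(-2.0451, -0.9966)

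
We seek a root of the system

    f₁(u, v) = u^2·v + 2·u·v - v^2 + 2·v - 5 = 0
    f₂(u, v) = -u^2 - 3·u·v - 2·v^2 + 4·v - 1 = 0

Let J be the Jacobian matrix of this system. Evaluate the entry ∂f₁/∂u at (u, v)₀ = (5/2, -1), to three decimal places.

-7.000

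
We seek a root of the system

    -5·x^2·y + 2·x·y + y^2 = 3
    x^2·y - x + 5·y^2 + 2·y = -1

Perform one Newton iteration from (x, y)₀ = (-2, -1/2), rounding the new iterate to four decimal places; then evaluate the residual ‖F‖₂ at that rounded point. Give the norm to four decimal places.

155.4858

At (-2, -1/2): F = (9.2500, 1.2500).
Jacobian J = [[-10·x·y + 2·y, -5·x^2 + 2·x + 2·y], [2·x·y - 1, x^2 + 10·y + 2]].
At the point, J = [[-11.0000, -25.0000], [1.0000, 1.0000]] (det J = 14.0000).
Solving J·Δ = −F gives Δ = (-2.8929, 1.6429).
Then the next iterate is (x, y)₁ = (-4.8929, 1.1429).
Re-evaluating at (-4.8929, 1.1429): F = (-149.685789, 42.071366), so ‖F‖₂ = 155.4858.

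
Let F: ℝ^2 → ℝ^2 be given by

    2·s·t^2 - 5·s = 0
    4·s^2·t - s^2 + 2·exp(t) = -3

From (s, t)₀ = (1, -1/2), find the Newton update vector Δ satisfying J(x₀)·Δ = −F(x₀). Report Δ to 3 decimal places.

(-0.593, -0.915)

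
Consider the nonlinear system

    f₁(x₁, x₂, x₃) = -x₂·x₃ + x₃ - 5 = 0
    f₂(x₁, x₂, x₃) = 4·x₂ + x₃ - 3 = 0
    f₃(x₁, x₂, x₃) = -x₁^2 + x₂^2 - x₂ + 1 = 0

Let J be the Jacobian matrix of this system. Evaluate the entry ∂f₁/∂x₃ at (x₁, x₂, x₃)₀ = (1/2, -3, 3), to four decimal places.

∂f₁/∂x₃ = -x₂ + 1.
At (1/2, -3, 3) this is 4.0000.

4.0000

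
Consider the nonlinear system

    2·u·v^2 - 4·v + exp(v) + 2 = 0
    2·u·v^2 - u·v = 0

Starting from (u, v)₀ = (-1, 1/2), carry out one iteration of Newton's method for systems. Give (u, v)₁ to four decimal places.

At (-1, 1/2): F = (1.148721, 0.0000).
Jacobian J = [[2·v^2, 4·u·v + exp(v) - 4], [2·v^2 - v, 4·u·v - u]].
At the point, J = [[0.5000, -4.351279], [0.0000, -1.0000]] (det J = -0.5000).
Solving J·Δ = −F gives Δ = (-2.2974, 0.0000).
Then the next iterate is (u, v)₁ = (-3.2974, 0.5000).

(-3.2974, 0.5000)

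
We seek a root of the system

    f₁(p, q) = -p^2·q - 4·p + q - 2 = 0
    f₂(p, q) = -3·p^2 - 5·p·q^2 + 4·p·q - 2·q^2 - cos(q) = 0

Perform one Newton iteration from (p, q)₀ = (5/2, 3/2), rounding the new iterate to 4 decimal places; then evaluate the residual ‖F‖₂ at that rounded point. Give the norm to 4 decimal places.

10.9121

At (5/2, 3/2): F = (-19.8750, -36.445737).
Jacobian J = [[-2·p·q - 4, -p^2 + 1], [-6·p - 5·q^2 + 4·q, -10·p·q + 4·p - 4·q + sin(q)]].
At the point, J = [[-11.5000, -5.2500], [-20.2500, -32.502505]] (det J = 267.466308).
Solving J·Δ = −F gives Δ = (-1.6998, -0.0623).
Then the next iterate is (p, q)₁ = (0.8002, 1.4377).
Re-evaluating at (0.8002, 1.4377): F = (-4.683688, -9.855828), so ‖F‖₂ = 10.9121.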